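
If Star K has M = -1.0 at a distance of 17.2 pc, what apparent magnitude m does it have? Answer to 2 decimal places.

0.18

m = M + 5 log₁₀(d/10 pc) = -1.0 + 5 log₁₀(17.2/10)
  = -1.0 + 5 × 0.236 = -1.0 + 1.18 = 0.18.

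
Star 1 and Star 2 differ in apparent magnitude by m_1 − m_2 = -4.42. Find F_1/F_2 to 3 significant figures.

58.6

F_1/F_2 = 10^(−(m_1 − m_2)/2.5) = 10^(4.42/2.5) = 10^1.768 = 58.61.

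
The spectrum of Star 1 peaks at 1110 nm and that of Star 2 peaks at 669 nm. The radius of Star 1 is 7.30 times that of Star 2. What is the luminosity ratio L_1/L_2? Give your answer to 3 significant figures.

7.03

Wien's law gives T ∝ 1/λ_max, so T_1/T_2 = λ_2/λ_1 = 669/1110 = 0.6027.
Then L ∝ R²T⁴ gives L_1/L_2 = (7.30)² × (0.6027)⁴ = 53.29 × 0.1320 = 7.032.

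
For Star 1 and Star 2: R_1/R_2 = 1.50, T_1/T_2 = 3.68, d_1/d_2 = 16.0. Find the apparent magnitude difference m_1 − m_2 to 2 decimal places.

L_1/L_2 = (1.50)²(3.68)⁴ = 412.6.
F_1/F_2 = (L_1/L_2)/(d_1/d_2)² = 412.6/256.0 = 1.612.
m_1 − m_2 = −2.5 log₁₀(1.612) = -0.52.

-0.52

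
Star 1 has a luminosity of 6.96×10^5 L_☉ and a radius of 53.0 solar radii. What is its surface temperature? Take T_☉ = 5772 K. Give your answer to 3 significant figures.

2.29×10^4 K

T/T_☉ = (L/L_☉)^(1/4) / (R/R_☉)^(1/2)
T = 5772 × (6.96×10^5)^(1/4) / √(53.0) = 5772 × 28.88 / 7.280 = 2.290×10^4 K.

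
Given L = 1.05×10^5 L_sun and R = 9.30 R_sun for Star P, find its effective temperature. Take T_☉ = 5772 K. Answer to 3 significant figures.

3.41×10^4 K

T/T_☉ = (L/L_☉)^(1/4) / (R/R_☉)^(1/2)
T = 5772 × (1.05×10^5)^(1/4) / √(9.30) = 5772 × 18.00 / 3.050 = 3.407×10^4 K.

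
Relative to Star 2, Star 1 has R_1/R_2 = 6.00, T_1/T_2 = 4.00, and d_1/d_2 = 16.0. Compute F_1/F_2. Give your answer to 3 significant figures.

L_1/L_2 = (R_1/R_2)²(T_1/T_2)⁴ = (6.00)² × (4.00)⁴ = 9216.
F_1/F_2 = (L_1/L_2)/(d_1/d_2)² = 9216 / (16.0)² = 36.00.

36.0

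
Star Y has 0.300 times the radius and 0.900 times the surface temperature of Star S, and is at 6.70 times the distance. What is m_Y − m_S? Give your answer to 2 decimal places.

7.20

L_Y/L_S = (0.300)²(0.900)⁴ = 0.05905.
F_Y/F_S = (L_Y/L_S)/(d_Y/d_S)² = 0.05905/44.89 = 0.001315.
m_Y − m_S = −2.5 log₁₀(0.001315) = 7.20.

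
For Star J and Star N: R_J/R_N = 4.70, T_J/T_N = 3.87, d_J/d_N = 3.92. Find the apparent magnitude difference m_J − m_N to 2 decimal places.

L_J/L_N = (4.70)²(3.87)⁴ = 4955.
F_J/F_N = (L_J/L_N)/(d_J/d_N)² = 4955/15.37 = 322.5.
m_J − m_N = −2.5 log₁₀(322.5) = -6.27.

-6.27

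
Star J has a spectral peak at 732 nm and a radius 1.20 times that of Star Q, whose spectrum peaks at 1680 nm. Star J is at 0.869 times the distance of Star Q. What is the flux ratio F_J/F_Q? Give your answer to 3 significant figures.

52.9

Wien's law: T_J/T_Q = λ_Q/λ_J = 1680/732 = 2.295.
L_J/L_Q = (R_J/R_Q)²(T_J/T_Q)⁴ = (1.20)²(2.295)⁴ = 39.95.
F_J/F_Q = (L_J/L_Q)/(d_J/d_Q)² = 39.95/(0.869)² = 52.91.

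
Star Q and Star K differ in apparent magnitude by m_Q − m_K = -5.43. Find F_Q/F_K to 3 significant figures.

F_Q/F_K = 10^(−(m_Q − m_K)/2.5) = 10^(5.43/2.5) = 10^2.172 = 148.6.

149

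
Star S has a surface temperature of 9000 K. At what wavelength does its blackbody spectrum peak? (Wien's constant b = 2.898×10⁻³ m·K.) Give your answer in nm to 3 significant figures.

322 nm

λ_max = b/T = 2.898×10⁻³ / 9000 = 3.22×10^-7 m = 322.0 nm.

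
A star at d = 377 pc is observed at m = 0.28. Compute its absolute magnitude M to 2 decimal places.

-7.60

M = m − 5 log₁₀(d/10 pc) = 0.28 − 5 log₁₀(377/10)
  = 0.28 − 5 × 1.576 = 0.28 − 7.88 = -7.60.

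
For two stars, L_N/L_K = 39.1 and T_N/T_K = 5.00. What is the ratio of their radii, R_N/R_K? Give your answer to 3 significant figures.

L ∝ R²T⁴ gives R ∝ √L / T², so
R_N/R_K = √(39.1) / (5.00)² = 6.253 / 25.00 = 0.2501.

0.250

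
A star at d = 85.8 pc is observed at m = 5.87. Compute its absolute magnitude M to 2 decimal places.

1.20

M = m − 5 log₁₀(d/10 pc) = 5.87 − 5 log₁₀(85.8/10)
  = 5.87 − 5 × 0.933 = 5.87 − 4.67 = 1.20.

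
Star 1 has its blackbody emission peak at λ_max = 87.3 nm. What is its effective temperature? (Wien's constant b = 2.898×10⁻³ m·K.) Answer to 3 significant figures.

3.32×10^4 K

T = b/λ_max = 2.898×10⁻³ / (87.3×10⁻⁹) = 3.320×10^4 K.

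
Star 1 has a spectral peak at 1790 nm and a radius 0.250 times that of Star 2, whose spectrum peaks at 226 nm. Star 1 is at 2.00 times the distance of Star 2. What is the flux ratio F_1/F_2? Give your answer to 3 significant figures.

Wien's law: T_1/T_2 = λ_2/λ_1 = 226/1790 = 0.1263.
L_1/L_2 = (R_1/R_2)²(T_1/T_2)⁴ = (0.250)²(0.1263)⁴ = 1.588×10^-5.
F_1/F_2 = (L_1/L_2)/(d_1/d_2)² = 1.588×10^-5/(2.00)² = 3.970×10^-6.

3.97×10^-6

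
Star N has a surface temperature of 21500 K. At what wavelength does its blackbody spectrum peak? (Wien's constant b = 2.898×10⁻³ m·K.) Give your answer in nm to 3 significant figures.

135 nm

λ_max = b/T = 2.898×10⁻³ / 21500 = 1.35×10^-7 m = 134.8 nm.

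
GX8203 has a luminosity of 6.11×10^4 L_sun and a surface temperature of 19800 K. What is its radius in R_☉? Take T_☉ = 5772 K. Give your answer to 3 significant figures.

21.0 R_☉

R/R_☉ = √(L/L_☉) / (T/T_☉)² = √(6.11×10^4) / (3.430)²
       = 247.2 / 11.77 = 21.01.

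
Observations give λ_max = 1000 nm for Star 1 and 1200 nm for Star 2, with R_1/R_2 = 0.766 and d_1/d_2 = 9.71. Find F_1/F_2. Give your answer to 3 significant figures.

0.0129

Wien's law: T_1/T_2 = λ_2/λ_1 = 1200/1000 = 1.200.
L_1/L_2 = (R_1/R_2)²(T_1/T_2)⁴ = (0.766)²(1.200)⁴ = 1.217.
F_1/F_2 = (L_1/L_2)/(d_1/d_2)² = 1.217/(9.71)² = 0.01290.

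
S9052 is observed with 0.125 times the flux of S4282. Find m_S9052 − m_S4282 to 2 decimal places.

2.26

m_S9052 − m_S4282 = −2.5 log₁₀(F_S9052/F_S4282) = −2.5 log₁₀(0.125) = −2.5 × (-0.903) = 2.258.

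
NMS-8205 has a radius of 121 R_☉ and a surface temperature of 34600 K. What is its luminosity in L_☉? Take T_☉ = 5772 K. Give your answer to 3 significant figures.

L/L_☉ = (R/R_☉)² (T/T_☉)⁴ = (121)² × (34600/5772)⁴
       = 1.464×10^4 × (5.994)⁴ = 1.464×10^4 × 1291 = 1.890×10^7.

1.89×10^7 L_☉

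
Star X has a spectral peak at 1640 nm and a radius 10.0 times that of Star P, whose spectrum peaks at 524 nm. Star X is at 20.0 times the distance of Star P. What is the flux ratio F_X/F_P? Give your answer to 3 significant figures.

0.00261

Wien's law: T_X/T_P = λ_P/λ_X = 524/1640 = 0.3195.
L_X/L_P = (R_X/R_P)²(T_X/T_P)⁴ = (10.0)²(0.3195)⁴ = 1.042.
F_X/F_P = (L_X/L_P)/(d_X/d_P)² = 1.042/(20.0)² = 0.002605.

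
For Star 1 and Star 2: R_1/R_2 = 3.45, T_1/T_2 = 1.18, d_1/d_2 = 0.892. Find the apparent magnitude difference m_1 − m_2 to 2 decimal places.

-3.66

L_1/L_2 = (3.45)²(1.18)⁴ = 23.08.
F_1/F_2 = (L_1/L_2)/(d_1/d_2)² = 23.08/0.7957 = 29.00.
m_1 − m_2 = −2.5 log₁₀(29.00) = -3.66.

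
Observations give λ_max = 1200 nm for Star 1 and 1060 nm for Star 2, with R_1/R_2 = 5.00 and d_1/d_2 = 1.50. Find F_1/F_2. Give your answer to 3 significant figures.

6.76

Wien's law: T_1/T_2 = λ_2/λ_1 = 1060/1200 = 0.8833.
L_1/L_2 = (R_1/R_2)²(T_1/T_2)⁴ = (5.00)²(0.8833)⁴ = 15.22.
F_1/F_2 = (L_1/L_2)/(d_1/d_2)² = 15.22/(1.50)² = 6.765.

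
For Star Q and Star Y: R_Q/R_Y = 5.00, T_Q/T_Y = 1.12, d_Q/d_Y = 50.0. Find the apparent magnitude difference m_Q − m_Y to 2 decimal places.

L_Q/L_Y = (5.00)²(1.12)⁴ = 39.34.
F_Q/F_Y = (L_Q/L_Y)/(d_Q/d_Y)² = 39.34/2500 = 0.01574.
m_Q − m_Y = −2.5 log₁₀(0.01574) = 4.51.

4.51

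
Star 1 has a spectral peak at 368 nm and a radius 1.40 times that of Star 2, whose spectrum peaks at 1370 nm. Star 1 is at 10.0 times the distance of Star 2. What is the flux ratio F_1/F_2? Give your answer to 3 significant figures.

3.76

Wien's law: T_1/T_2 = λ_2/λ_1 = 1370/368 = 3.723.
L_1/L_2 = (R_1/R_2)²(T_1/T_2)⁴ = (1.40)²(3.723)⁴ = 376.5.
F_1/F_2 = (L_1/L_2)/(d_1/d_2)² = 376.5/(10.0)² = 3.765.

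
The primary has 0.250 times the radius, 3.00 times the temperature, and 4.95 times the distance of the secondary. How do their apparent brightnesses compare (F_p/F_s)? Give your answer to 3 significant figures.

L_p/L_s = (R_p/R_s)²(T_p/T_s)⁴ = (0.250)² × (3.00)⁴ = 5.062.
F_p/F_s = (L_p/L_s)/(d_p/d_s)² = 5.062 / (4.95)² = 0.2066.

0.207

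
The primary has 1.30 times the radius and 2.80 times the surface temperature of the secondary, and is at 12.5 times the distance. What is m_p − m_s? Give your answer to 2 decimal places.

L_p/L_s = (1.30)²(2.80)⁴ = 103.9.
F_p/F_s = (L_p/L_s)/(d_p/d_s)² = 103.9/156.2 = 0.6648.
m_p − m_s = −2.5 log₁₀(0.6648) = 0.44.

0.44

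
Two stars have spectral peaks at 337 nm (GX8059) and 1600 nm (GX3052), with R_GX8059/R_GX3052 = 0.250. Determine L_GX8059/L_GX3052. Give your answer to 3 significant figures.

Wien's law gives T ∝ 1/λ_max, so T_GX8059/T_GX3052 = λ_GX3052/λ_GX8059 = 1600/337 = 4.748.
Then L ∝ R²T⁴ gives L_GX8059/L_GX3052 = (0.250)² × (4.748)⁴ = 0.06250 × 508.1 = 31.76.

31.8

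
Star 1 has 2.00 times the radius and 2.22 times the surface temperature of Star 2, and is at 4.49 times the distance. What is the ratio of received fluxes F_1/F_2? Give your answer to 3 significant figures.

4.82

L_1/L_2 = (R_1/R_2)²(T_1/T_2)⁴ = (2.00)² × (2.22)⁴ = 97.16.
F_1/F_2 = (L_1/L_2)/(d_1/d_2)² = 97.16 / (4.49)² = 4.819.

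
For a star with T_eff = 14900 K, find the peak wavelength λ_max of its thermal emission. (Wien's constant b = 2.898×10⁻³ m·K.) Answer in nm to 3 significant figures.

194 nm

λ_max = b/T = 2.898×10⁻³ / 14900 = 1.94×10^-7 m = 194.5 nm.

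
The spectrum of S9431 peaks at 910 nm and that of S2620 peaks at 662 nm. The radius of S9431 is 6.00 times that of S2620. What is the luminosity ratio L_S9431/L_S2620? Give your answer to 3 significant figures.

10.1

Wien's law gives T ∝ 1/λ_max, so T_S9431/T_S2620 = λ_S2620/λ_S9431 = 662/910 = 0.7275.
Then L ∝ R²T⁴ gives L_S9431/L_S2620 = (6.00)² × (0.7275)⁴ = 36.00 × 0.2801 = 10.08.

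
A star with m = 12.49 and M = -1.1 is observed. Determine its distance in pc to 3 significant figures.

5.22×10^3 pc

m − M = 5 log₁₀(d/10 pc)
12.49 − (-1.1) = 13.59 = 5 log₁₀(d/10)
d = 10 × 10^(13.59/5) = 10 × 10^2.718 = 5224 pc.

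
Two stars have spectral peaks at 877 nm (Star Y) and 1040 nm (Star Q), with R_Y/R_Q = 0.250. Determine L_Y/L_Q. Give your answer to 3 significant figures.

0.124

Wien's law gives T ∝ 1/λ_max, so T_Y/T_Q = λ_Q/λ_Y = 1040/877 = 1.186.
Then L ∝ R²T⁴ gives L_Y/L_Q = (0.250)² × (1.186)⁴ = 0.06250 × 1.978 = 0.1236.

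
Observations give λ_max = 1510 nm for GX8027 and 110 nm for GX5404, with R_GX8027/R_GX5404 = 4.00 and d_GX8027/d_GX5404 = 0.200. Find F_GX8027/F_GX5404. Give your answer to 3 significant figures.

0.0113

Wien's law: T_GX8027/T_GX5404 = λ_GX5404/λ_GX8027 = 110/1510 = 0.07285.
L_GX8027/L_GX5404 = (R_GX8027/R_GX5404)²(T_GX8027/T_GX5404)⁴ = (4.00)²(0.07285)⁴ = 4.506×10^-4.
F_GX8027/F_GX5404 = (L_GX8027/L_GX5404)/(d_GX8027/d_GX5404)² = 4.506×10^-4/(0.200)² = 0.01126.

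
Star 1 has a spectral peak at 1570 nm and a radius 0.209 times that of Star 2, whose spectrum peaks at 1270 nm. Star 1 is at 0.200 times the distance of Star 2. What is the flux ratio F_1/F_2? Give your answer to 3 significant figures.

0.468

Wien's law: T_1/T_2 = λ_2/λ_1 = 1270/1570 = 0.8089.
L_1/L_2 = (R_1/R_2)²(T_1/T_2)⁴ = (0.209)²(0.8089)⁴ = 0.01870.
F_1/F_2 = (L_1/L_2)/(d_1/d_2)² = 0.01870/(0.200)² = 0.4676.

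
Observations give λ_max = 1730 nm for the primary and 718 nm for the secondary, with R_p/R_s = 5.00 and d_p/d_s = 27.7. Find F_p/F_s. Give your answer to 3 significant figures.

Wien's law: T_p/T_s = λ_s/λ_p = 718/1730 = 0.4150.
L_p/L_s = (R_p/R_s)²(T_p/T_s)⁴ = (5.00)²(0.4150)⁴ = 0.7417.
F_p/F_s = (L_p/L_s)/(d_p/d_s)² = 0.7417/(27.7)² = 9.667×10^-4.

9.67×10^-4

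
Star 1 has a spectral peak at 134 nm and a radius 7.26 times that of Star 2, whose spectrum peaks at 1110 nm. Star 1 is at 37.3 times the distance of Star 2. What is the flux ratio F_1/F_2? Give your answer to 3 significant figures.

178

Wien's law: T_1/T_2 = λ_2/λ_1 = 1110/134 = 8.284.
L_1/L_2 = (R_1/R_2)²(T_1/T_2)⁴ = (7.26)²(8.284)⁴ = 2.482×10^5.
F_1/F_2 = (L_1/L_2)/(d_1/d_2)² = 2.482×10^5/(37.3)² = 178.4.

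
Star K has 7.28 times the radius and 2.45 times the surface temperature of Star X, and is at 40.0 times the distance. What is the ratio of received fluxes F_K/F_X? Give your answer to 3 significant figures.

1.19

L_K/L_X = (R_K/R_X)²(T_K/T_X)⁴ = (7.28)² × (2.45)⁴ = 1910.
F_K/F_X = (L_K/L_X)/(d_K/d_X)² = 1910 / (40.0)² = 1.193.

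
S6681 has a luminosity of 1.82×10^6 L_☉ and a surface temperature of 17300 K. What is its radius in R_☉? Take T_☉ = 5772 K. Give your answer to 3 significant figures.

150 R_☉

R/R_☉ = √(L/L_☉) / (T/T_☉)² = √(1.82×10^6) / (2.997)²
       = 1349 / 8.983 = 150.2.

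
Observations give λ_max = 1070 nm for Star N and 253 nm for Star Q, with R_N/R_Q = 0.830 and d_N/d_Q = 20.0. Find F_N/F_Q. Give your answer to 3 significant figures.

5.38×10^-6

Wien's law: T_N/T_Q = λ_Q/λ_N = 253/1070 = 0.2364.
L_N/L_Q = (R_N/R_Q)²(T_N/T_Q)⁴ = (0.830)²(0.2364)⁴ = 0.002153.
F_N/F_Q = (L_N/L_Q)/(d_N/d_Q)² = 0.002153/(20.0)² = 5.383×10^-6.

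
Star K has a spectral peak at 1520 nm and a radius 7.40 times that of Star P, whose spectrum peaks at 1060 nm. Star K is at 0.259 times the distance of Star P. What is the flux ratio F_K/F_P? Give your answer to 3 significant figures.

Wien's law: T_K/T_P = λ_P/λ_K = 1060/1520 = 0.6974.
L_K/L_P = (R_K/R_P)²(T_K/T_P)⁴ = (7.40)²(0.6974)⁴ = 12.95.
F_K/F_P = (L_K/L_P)/(d_K/d_P)² = 12.95/(0.259)² = 193.1.

193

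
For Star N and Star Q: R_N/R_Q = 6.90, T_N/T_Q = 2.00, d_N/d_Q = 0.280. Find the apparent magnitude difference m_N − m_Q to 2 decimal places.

-9.97

L_N/L_Q = (6.90)²(2.00)⁴ = 761.8.
F_N/F_Q = (L_N/L_Q)/(d_N/d_Q)² = 761.8/0.07840 = 9716.
m_N − m_Q = −2.5 log₁₀(9716) = -9.97.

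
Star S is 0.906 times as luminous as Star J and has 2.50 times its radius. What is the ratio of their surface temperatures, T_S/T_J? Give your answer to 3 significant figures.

0.617

L ∝ R²T⁴ gives T ∝ (L/R²)^(1/4), so
T_S/T_J = (0.906 / 2.50²)^(1/4) = (0.1450)^(1/4) = 0.6170.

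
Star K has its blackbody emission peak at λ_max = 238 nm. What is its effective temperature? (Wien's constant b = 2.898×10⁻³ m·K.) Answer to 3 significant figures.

T = b/λ_max = 2.898×10⁻³ / (238×10⁻⁹) = 1.218×10^4 K.

1.22×10^4 K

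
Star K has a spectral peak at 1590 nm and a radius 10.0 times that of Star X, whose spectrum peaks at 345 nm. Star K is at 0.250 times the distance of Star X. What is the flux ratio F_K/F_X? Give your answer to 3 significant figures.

3.55

Wien's law: T_K/T_X = λ_X/λ_K = 345/1590 = 0.2170.
L_K/L_X = (R_K/R_X)²(T_K/T_X)⁴ = (10.0)²(0.2170)⁴ = 0.2217.
F_K/F_X = (L_K/L_X)/(d_K/d_X)² = 0.2217/(0.250)² = 3.547.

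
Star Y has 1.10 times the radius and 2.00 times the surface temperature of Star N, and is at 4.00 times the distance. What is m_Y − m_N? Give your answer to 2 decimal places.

L_Y/L_N = (1.10)²(2.00)⁴ = 19.36.
F_Y/F_N = (L_Y/L_N)/(d_Y/d_N)² = 19.36/16.00 = 1.210.
m_Y − m_N = −2.5 log₁₀(1.210) = -0.21.

-0.21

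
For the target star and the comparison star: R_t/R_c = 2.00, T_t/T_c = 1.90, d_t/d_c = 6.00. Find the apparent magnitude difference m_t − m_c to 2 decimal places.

-0.40

L_t/L_c = (2.00)²(1.90)⁴ = 52.13.
F_t/F_c = (L_t/L_c)/(d_t/d_c)² = 52.13/36.00 = 1.448.
m_t − m_c = −2.5 log₁₀(1.448) = -0.40.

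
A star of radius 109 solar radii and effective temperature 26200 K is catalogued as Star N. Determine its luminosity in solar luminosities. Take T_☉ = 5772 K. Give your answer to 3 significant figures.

L/L_☉ = (R/R_☉)² (T/T_☉)⁴ = (109)² × (26200/5772)⁴
       = 1.188×10^4 × (4.539)⁴ = 1.188×10^4 × 424.5 = 5.044×10^6.

5.04×10^6 solar luminosities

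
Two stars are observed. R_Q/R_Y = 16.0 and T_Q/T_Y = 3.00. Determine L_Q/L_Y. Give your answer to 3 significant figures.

From the Stefan–Boltzmann law, L ∝ R²T⁴, so
L_Q/L_Y = (R_Q/R_Y)² (T_Q/T_Y)⁴ = (16.0)² × (3.00)⁴ = 256.0 × 81.00 = 2.074×10^4.

2.07×10^4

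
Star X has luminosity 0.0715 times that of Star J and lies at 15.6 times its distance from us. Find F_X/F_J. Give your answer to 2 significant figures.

F = L/(4πd²), so F_X/F_J = (L_X/L_J) / (d_X/d_J)²
= 0.0715 / (15.6)² = 0.0715 / 243.4 = 2.938×10^-4.

2.9×10^-4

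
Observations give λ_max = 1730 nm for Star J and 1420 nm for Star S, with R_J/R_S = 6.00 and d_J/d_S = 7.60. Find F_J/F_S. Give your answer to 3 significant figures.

0.283

Wien's law: T_J/T_S = λ_S/λ_J = 1420/1730 = 0.8208.
L_J/L_S = (R_J/R_S)²(T_J/T_S)⁴ = (6.00)²(0.8208)⁴ = 16.34.
F_J/F_S = (L_J/L_S)/(d_J/d_S)² = 16.34/(7.60)² = 0.2829.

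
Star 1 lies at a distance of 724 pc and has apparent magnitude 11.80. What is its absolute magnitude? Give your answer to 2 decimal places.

M = m − 5 log₁₀(d/10 pc) = 11.80 − 5 log₁₀(724/10)
  = 11.80 − 5 × 1.860 = 11.80 − 9.30 = 2.50.

2.50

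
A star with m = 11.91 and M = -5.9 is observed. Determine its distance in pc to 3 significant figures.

3.65×10^4 pc

m − M = 5 log₁₀(d/10 pc)
11.91 − (-5.9) = 17.81 = 5 log₁₀(d/10)
d = 10 × 10^(17.81/5) = 10 × 10^3.562 = 3.648×10^4 pc.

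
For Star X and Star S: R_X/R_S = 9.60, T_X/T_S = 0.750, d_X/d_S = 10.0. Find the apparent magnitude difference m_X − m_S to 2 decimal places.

L_X/L_S = (9.60)²(0.750)⁴ = 29.16.
F_X/F_S = (L_X/L_S)/(d_X/d_S)² = 29.16/100.0 = 0.2916.
m_X − m_S = −2.5 log₁₀(0.2916) = 1.34.

1.34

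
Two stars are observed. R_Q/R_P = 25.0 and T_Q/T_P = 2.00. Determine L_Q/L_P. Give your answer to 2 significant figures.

From the Stefan–Boltzmann law, L ∝ R²T⁴, so
L_Q/L_P = (R_Q/R_P)² (T_Q/T_P)⁴ = (25.0)² × (2.00)⁴ = 625.0 × 16.00 = 1.000×10^4.

1.0×10^4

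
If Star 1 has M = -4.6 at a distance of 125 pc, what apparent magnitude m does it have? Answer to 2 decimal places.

m = M + 5 log₁₀(d/10 pc) = -4.6 + 5 log₁₀(125/10)
  = -4.6 + 5 × 1.097 = -4.6 + 5.48 = 0.88.

0.88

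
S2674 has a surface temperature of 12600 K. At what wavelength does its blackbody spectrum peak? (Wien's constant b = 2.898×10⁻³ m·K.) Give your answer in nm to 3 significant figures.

230 nm

λ_max = b/T = 2.898×10⁻³ / 12600 = 2.30×10^-7 m = 230.0 nm.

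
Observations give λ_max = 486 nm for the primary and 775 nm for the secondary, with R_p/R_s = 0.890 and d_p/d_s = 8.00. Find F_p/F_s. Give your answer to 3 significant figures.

Wien's law: T_p/T_s = λ_s/λ_p = 775/486 = 1.595.
L_p/L_s = (R_p/R_s)²(T_p/T_s)⁴ = (0.890)²(1.595)⁴ = 5.122.
F_p/F_s = (L_p/L_s)/(d_p/d_s)² = 5.122/(8.00)² = 0.08003.

0.0800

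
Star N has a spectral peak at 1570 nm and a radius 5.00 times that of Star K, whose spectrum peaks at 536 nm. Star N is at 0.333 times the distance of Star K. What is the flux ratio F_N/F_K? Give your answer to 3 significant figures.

Wien's law: T_N/T_K = λ_K/λ_N = 536/1570 = 0.3414.
L_N/L_K = (R_N/R_K)²(T_N/T_K)⁴ = (5.00)²(0.3414)⁴ = 0.3396.
F_N/F_K = (L_N/L_K)/(d_N/d_K)² = 0.3396/(0.333)² = 3.063.

3.06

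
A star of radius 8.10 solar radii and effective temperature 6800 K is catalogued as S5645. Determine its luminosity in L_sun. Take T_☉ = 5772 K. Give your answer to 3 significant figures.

L/L_☉ = (R/R_☉)² (T/T_☉)⁴ = (8.10)² × (6800/5772)⁴
       = 65.61 × (1.178)⁴ = 65.61 × 1.926 = 126.4.

126 L_sun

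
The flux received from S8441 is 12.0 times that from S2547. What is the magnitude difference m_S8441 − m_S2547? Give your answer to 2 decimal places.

m_S8441 − m_S2547 = −2.5 log₁₀(F_S8441/F_S2547) = −2.5 log₁₀(12.0) = −2.5 × (1.079) = -2.698.

-2.70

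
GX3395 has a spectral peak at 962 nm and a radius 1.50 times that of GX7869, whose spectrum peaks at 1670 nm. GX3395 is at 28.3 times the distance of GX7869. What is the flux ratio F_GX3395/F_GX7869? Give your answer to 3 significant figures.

Wien's law: T_GX3395/T_GX7869 = λ_GX7869/λ_GX3395 = 1670/962 = 1.736.
L_GX3395/L_GX7869 = (R_GX3395/R_GX7869)²(T_GX3395/T_GX7869)⁴ = (1.50)²(1.736)⁴ = 20.43.
F_GX3395/F_GX7869 = (L_GX3395/L_GX7869)/(d_GX3395/d_GX7869)² = 20.43/(28.3)² = 0.02551.

0.0255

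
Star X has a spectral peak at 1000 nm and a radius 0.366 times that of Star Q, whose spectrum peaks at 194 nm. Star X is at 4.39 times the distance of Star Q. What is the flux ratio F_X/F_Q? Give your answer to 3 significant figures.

Wien's law: T_X/T_Q = λ_Q/λ_X = 194/1000 = 0.1940.
L_X/L_Q = (R_X/R_Q)²(T_X/T_Q)⁴ = (0.366)²(0.1940)⁴ = 1.897×10^-4.
F_X/F_Q = (L_X/L_Q)/(d_X/d_Q)² = 1.897×10^-4/(4.39)² = 9.846×10^-6.

9.85×10^-6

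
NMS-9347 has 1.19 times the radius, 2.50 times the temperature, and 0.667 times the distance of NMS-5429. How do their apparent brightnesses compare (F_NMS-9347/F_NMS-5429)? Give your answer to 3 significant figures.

124

L_NMS-9347/L_NMS-5429 = (R_NMS-9347/R_NMS-5429)²(T_NMS-9347/T_NMS-5429)⁴ = (1.19)² × (2.50)⁴ = 55.32.
F_NMS-9347/F_NMS-5429 = (L_NMS-9347/L_NMS-5429)/(d_NMS-9347/d_NMS-5429)² = 55.32 / (0.667)² = 124.3.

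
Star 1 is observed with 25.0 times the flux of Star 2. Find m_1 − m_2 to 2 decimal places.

m_1 − m_2 = −2.5 log₁₀(F_1/F_2) = −2.5 log₁₀(25.0) = −2.5 × (1.398) = -3.495.

-3.49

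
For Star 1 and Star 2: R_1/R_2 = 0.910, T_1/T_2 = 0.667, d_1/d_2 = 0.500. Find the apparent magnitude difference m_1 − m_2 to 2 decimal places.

L_1/L_2 = (0.910)²(0.667)⁴ = 0.1639.
F_1/F_2 = (L_1/L_2)/(d_1/d_2)² = 0.1639/0.2500 = 0.6556.
m_1 − m_2 = −2.5 log₁₀(0.6556) = 0.46.

0.46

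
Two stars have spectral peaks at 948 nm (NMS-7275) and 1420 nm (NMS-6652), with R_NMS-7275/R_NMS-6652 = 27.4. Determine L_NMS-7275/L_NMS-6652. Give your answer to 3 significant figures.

Wien's law gives T ∝ 1/λ_max, so T_NMS-7275/T_NMS-6652 = λ_NMS-6652/λ_NMS-7275 = 1420/948 = 1.498.
Then L ∝ R²T⁴ gives L_NMS-7275/L_NMS-6652 = (27.4)² × (1.498)⁴ = 750.8 × 5.034 = 3779.

3.78×10^3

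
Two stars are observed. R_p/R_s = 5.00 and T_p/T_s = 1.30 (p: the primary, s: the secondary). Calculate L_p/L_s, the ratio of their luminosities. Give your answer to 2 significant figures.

71

From the Stefan–Boltzmann law, L ∝ R²T⁴, so
L_p/L_s = (R_p/R_s)² (T_p/T_s)⁴ = (5.00)² × (1.30)⁴ = 25.00 × 2.856 = 71.40.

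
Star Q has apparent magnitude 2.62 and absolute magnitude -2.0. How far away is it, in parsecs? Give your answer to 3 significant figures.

m − M = 5 log₁₀(d/10 pc)
2.62 − (-2.0) = 4.62 = 5 log₁₀(d/10)
d = 10 × 10^(4.62/5) = 10 × 10^0.924 = 83.95 pc.

83.9 pc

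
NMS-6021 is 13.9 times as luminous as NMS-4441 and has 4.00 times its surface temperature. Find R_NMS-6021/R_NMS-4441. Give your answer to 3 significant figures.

L ∝ R²T⁴ gives R ∝ √L / T², so
R_NMS-6021/R_NMS-4441 = √(13.9) / (4.00)² = 3.728 / 16.00 = 0.2330.

0.233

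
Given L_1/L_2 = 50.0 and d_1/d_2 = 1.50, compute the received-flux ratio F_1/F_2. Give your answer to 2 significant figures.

22

F = L/(4πd²), so F_1/F_2 = (L_1/L_2) / (d_1/d_2)²
= 50.0 / (1.50)² = 50.0 / 2.250 = 22.22.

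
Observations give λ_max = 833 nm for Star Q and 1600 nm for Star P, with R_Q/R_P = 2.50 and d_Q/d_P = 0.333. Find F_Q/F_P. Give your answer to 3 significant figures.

Wien's law: T_Q/T_P = λ_P/λ_Q = 1600/833 = 1.921.
L_Q/L_P = (R_Q/R_P)²(T_Q/T_P)⁴ = (2.50)²(1.921)⁴ = 85.07.
F_Q/F_P = (L_Q/L_P)/(d_Q/d_P)² = 85.07/(0.333)² = 767.2.

767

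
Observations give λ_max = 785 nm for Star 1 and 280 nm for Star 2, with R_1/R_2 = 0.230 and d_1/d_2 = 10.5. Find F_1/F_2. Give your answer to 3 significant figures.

Wien's law: T_1/T_2 = λ_2/λ_1 = 280/785 = 0.3567.
L_1/L_2 = (R_1/R_2)²(T_1/T_2)⁴ = (0.230)²(0.3567)⁴ = 8.563×10^-4.
F_1/F_2 = (L_1/L_2)/(d_1/d_2)² = 8.563×10^-4/(10.5)² = 7.767×10^-6.

7.77×10^-6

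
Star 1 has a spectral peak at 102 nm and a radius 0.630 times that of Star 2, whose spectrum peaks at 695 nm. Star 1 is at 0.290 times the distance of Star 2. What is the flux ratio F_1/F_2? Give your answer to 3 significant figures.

Wien's law: T_1/T_2 = λ_2/λ_1 = 695/102 = 6.814.
L_1/L_2 = (R_1/R_2)²(T_1/T_2)⁴ = (0.630)²(6.814)⁴ = 855.5.
F_1/F_2 = (L_1/L_2)/(d_1/d_2)² = 855.5/(0.290)² = 1.017×10^4.

1.02×10^4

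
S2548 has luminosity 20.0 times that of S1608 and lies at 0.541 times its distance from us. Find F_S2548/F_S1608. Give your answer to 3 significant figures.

68.3

F = L/(4πd²), so F_S2548/F_S1608 = (L_S2548/L_S1608) / (d_S2548/d_S1608)²
= 20.0 / (0.541)² = 20.0 / 0.2927 = 68.33.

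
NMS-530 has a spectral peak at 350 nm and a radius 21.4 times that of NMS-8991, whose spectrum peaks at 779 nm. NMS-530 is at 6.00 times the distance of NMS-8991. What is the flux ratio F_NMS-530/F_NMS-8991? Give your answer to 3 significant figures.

Wien's law: T_NMS-530/T_NMS-8991 = λ_NMS-8991/λ_NMS-530 = 779/350 = 2.226.
L_NMS-530/L_NMS-8991 = (R_NMS-530/R_NMS-8991)²(T_NMS-530/T_NMS-8991)⁴ = (21.4)²(2.226)⁴ = 1.124×10^4.
F_NMS-530/F_NMS-8991 = (L_NMS-530/L_NMS-8991)/(d_NMS-530/d_NMS-8991)² = 1.124×10^4/(6.00)² = 312.2.

312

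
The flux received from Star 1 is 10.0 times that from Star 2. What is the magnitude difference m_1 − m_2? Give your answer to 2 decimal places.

m_1 − m_2 = −2.5 log₁₀(F_1/F_2) = −2.5 log₁₀(10.0) = −2.5 × (1.000) = -2.500.

-2.50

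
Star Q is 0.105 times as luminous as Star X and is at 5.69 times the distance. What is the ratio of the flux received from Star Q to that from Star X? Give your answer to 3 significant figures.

F = L/(4πd²), so F_Q/F_X = (L_Q/L_X) / (d_Q/d_X)²
= 0.105 / (5.69)² = 0.105 / 32.38 = 0.003243.

0.00324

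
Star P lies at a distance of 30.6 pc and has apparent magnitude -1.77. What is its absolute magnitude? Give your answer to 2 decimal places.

-4.20

M = m − 5 log₁₀(d/10 pc) = -1.77 − 5 log₁₀(30.6/10)
  = -1.77 − 5 × 0.486 = -1.77 − 2.43 = -4.20.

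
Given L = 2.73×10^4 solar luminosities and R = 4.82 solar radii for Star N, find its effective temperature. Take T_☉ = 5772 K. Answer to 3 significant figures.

T/T_☉ = (L/L_☉)^(1/4) / (R/R_☉)^(1/2)
T = 5772 × (2.73×10^4)^(1/4) / √(4.82) = 5772 × 12.85 / 2.195 = 3.379×10^4 K.

3.38×10^4 K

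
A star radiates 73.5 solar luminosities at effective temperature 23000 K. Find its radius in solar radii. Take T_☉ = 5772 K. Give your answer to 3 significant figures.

0.540 solar radii

R/R_☉ = √(L/L_☉) / (T/T_☉)² = √(73.5) / (3.985)²
       = 8.573 / 15.88 = 0.5399.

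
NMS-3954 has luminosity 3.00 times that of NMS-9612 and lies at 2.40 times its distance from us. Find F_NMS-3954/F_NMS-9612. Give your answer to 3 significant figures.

F = L/(4πd²), so F_NMS-3954/F_NMS-9612 = (L_NMS-3954/L_NMS-9612) / (d_NMS-3954/d_NMS-9612)²
= 3.00 / (2.40)² = 3.00 / 5.760 = 0.5208.

0.521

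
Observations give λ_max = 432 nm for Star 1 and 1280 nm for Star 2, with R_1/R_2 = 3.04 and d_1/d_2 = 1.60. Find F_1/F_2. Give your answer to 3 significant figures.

Wien's law: T_1/T_2 = λ_2/λ_1 = 1280/432 = 2.963.
L_1/L_2 = (R_1/R_2)²(T_1/T_2)⁴ = (3.04)²(2.963)⁴ = 712.3.
F_1/F_2 = (L_1/L_2)/(d_1/d_2)² = 712.3/(1.60)² = 278.2.

278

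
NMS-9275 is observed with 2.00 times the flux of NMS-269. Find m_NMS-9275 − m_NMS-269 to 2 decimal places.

m_NMS-9275 − m_NMS-269 = −2.5 log₁₀(F_NMS-9275/F_NMS-269) = −2.5 log₁₀(2.00) = −2.5 × (0.301) = -0.753.

-0.75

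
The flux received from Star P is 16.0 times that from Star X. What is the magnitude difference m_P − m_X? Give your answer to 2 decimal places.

-3.01

m_P − m_X = −2.5 log₁₀(F_P/F_X) = −2.5 log₁₀(16.0) = −2.5 × (1.204) = -3.010.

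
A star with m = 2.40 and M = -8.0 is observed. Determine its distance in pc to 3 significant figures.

m − M = 5 log₁₀(d/10 pc)
2.40 − (-8.0) = 10.40 = 5 log₁₀(d/10)
d = 10 × 10^(10.40/5) = 10 × 10^2.080 = 1202 pc.

1.20×10^3 pc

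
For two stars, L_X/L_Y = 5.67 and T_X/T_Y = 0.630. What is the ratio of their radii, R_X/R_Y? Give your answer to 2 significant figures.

L ∝ R²T⁴ gives R ∝ √L / T², so
R_X/R_Y = √(5.67) / (0.630)² = 2.381 / 0.3969 = 5.999.

6.0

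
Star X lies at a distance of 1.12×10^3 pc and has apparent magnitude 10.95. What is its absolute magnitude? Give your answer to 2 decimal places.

M = m − 5 log₁₀(d/10 pc) = 10.95 − 5 log₁₀(1.12×10^3/10)
  = 10.95 − 5 × 2.049 = 10.95 − 10.25 = 0.70.

0.70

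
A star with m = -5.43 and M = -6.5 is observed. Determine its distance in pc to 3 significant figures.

16.4 pc

m − M = 5 log₁₀(d/10 pc)
-5.43 − (-6.5) = 1.07 = 5 log₁₀(d/10)
d = 10 × 10^(1.07/5) = 10 × 10^0.214 = 16.37 pc.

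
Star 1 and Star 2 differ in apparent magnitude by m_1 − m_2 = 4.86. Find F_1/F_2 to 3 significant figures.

F_1/F_2 = 10^(−(m_1 − m_2)/2.5) = 10^(-4.86/2.5) = 10^-1.944 = 0.01138.

0.0114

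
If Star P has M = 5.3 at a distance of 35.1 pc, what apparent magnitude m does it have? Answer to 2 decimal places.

8.03

m = M + 5 log₁₀(d/10 pc) = 5.3 + 5 log₁₀(35.1/10)
  = 5.3 + 5 × 0.545 = 5.3 + 2.73 = 8.03.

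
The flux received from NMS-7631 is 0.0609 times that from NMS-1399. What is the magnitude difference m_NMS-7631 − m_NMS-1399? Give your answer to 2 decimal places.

m_NMS-7631 − m_NMS-1399 = −2.5 log₁₀(F_NMS-7631/F_NMS-1399) = −2.5 log₁₀(0.0609) = −2.5 × (-1.215) = 3.038.

3.04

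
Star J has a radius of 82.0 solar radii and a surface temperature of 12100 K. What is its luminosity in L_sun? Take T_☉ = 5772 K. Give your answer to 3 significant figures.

1.30×10^5 L_sun

L/L_☉ = (R/R_☉)² (T/T_☉)⁴ = (82.0)² × (12100/5772)⁴
       = 6724 × (2.096)⁴ = 6724 × 19.31 = 1.299×10^5.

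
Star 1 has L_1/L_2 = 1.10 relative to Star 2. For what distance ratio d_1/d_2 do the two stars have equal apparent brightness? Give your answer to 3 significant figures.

1.05

Equal flux requires L_1/d_1² = L_2/d_2², so d_1/d_2 = √(L_1/L_2)
= √(1.10) = 1.049.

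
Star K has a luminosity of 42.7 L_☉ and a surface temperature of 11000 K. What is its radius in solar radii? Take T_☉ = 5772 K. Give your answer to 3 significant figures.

1.80 solar radii

R/R_☉ = √(L/L_☉) / (T/T_☉)² = √(42.7) / (1.906)²
       = 6.535 / 3.632 = 1.799.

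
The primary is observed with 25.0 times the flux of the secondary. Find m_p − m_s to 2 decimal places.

-3.49

m_p − m_s = −2.5 log₁₀(F_p/F_s) = −2.5 log₁₀(25.0) = −2.5 × (1.398) = -3.495.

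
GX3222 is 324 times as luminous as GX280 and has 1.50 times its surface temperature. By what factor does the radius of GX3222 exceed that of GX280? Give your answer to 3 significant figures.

L ∝ R²T⁴ gives R ∝ √L / T², so
R_GX3222/R_GX280 = √(324) / (1.50)² = 18.00 / 2.250 = 8.000.

8.00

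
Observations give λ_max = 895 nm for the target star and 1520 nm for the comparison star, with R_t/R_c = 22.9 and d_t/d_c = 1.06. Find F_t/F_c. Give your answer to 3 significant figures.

Wien's law: T_t/T_c = λ_c/λ_t = 1520/895 = 1.698.
L_t/L_c = (R_t/R_c)²(T_t/T_c)⁴ = (22.9)²(1.698)⁴ = 4363.
F_t/F_c = (L_t/L_c)/(d_t/d_c)² = 4363/(1.06)² = 3883.

3.88×10^3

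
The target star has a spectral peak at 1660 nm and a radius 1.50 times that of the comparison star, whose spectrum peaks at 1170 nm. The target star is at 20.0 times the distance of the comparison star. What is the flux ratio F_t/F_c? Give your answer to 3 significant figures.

Wien's law: T_t/T_c = λ_c/λ_t = 1170/1660 = 0.7048.
L_t/L_c = (R_t/R_c)²(T_t/T_c)⁴ = (1.50)²(0.7048)⁴ = 0.5553.
F_t/F_c = (L_t/L_c)/(d_t/d_c)² = 0.5553/(20.0)² = 0.001388.

0.00139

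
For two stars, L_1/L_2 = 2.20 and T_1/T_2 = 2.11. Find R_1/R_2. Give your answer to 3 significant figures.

L ∝ R²T⁴ gives R ∝ √L / T², so
R_1/R_2 = √(2.20) / (2.11)² = 1.483 / 4.452 = 0.3332.

0.333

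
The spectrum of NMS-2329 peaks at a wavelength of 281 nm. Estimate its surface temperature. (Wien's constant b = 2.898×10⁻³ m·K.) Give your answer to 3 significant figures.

1.03×10^4 K

T = b/λ_max = 2.898×10⁻³ / (281×10⁻⁹) = 1.031×10^4 K.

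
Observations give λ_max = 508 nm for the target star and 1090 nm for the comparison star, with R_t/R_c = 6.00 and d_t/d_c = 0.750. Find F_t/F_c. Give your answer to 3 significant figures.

1.36×10^3

Wien's law: T_t/T_c = λ_c/λ_t = 1090/508 = 2.146.
L_t/L_c = (R_t/R_c)²(T_t/T_c)⁴ = (6.00)²(2.146)⁴ = 763.1.
F_t/F_c = (L_t/L_c)/(d_t/d_c)² = 763.1/(0.750)² = 1357.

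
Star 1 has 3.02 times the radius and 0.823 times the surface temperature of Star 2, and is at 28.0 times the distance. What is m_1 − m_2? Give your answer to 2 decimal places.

5.68

L_1/L_2 = (3.02)²(0.823)⁴ = 4.184.
F_1/F_2 = (L_1/L_2)/(d_1/d_2)² = 4.184/784.0 = 0.005337.
m_1 − m_2 = −2.5 log₁₀(0.005337) = 5.68.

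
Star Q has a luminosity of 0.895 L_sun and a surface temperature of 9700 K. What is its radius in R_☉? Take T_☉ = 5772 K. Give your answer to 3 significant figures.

0.335 R_☉

R/R_☉ = √(L/L_☉) / (T/T_☉)² = √(0.895) / (1.681)²
       = 0.9460 / 2.824 = 0.3350.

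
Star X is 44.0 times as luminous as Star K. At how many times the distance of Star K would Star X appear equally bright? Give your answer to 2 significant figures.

Equal flux requires L_X/d_X² = L_K/d_K², so d_X/d_K = √(L_X/L_K)
= √(44.0) = 6.633.

6.6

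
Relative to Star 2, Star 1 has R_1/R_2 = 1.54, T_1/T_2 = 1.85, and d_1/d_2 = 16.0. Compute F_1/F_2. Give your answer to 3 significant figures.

L_1/L_2 = (R_1/R_2)²(T_1/T_2)⁴ = (1.54)² × (1.85)⁴ = 27.78.
F_1/F_2 = (L_1/L_2)/(d_1/d_2)² = 27.78 / (16.0)² = 0.1085.

0.109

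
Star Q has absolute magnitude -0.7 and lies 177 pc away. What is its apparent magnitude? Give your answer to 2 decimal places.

5.54

m = M + 5 log₁₀(d/10 pc) = -0.7 + 5 log₁₀(177/10)
  = -0.7 + 5 × 1.248 = -0.7 + 6.24 = 5.54.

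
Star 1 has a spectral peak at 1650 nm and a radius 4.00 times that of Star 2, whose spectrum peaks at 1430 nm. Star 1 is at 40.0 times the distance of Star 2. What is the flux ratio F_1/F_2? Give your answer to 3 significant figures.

Wien's law: T_1/T_2 = λ_2/λ_1 = 1430/1650 = 0.8667.
L_1/L_2 = (R_1/R_2)²(T_1/T_2)⁴ = (4.00)²(0.8667)⁴ = 9.027.
F_1/F_2 = (L_1/L_2)/(d_1/d_2)² = 9.027/(40.0)² = 0.005642.

0.00564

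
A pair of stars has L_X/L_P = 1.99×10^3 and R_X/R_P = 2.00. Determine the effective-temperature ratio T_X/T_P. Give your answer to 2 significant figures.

L ∝ R²T⁴ gives T ∝ (L/R²)^(1/4), so
T_X/T_P = (1.99×10^3 / 2.00²)^(1/4) = (497.5)^(1/4) = 4.723.

4.7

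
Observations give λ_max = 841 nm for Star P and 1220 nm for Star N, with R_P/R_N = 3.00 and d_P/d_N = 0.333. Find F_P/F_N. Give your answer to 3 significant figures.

359

Wien's law: T_P/T_N = λ_N/λ_P = 1220/841 = 1.451.
L_P/L_N = (R_P/R_N)²(T_P/T_N)⁴ = (3.00)²(1.451)⁴ = 39.86.
F_P/F_N = (L_P/L_N)/(d_P/d_N)² = 39.86/(0.333)² = 359.4.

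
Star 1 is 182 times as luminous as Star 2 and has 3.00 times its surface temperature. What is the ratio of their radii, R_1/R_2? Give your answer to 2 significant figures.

1.5

L ∝ R²T⁴ gives R ∝ √L / T², so
R_1/R_2 = √(182) / (3.00)² = 13.49 / 9.000 = 1.499.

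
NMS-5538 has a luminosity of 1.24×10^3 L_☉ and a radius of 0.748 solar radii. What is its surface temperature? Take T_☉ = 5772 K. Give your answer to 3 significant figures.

T/T_☉ = (L/L_☉)^(1/4) / (R/R_☉)^(1/2)
T = 5772 × (1.24×10^3)^(1/4) / √(0.748) = 5772 × 5.934 / 0.8649 = 3.960×10^4 K.

3.96×10^4 K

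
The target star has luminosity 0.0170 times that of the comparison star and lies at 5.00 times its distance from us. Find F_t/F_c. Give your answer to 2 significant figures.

F = L/(4πd²), so F_t/F_c = (L_t/L_c) / (d_t/d_c)²
= 0.0170 / (5.00)² = 0.0170 / 25.00 = 6.800×10^-4.

6.8×10^-4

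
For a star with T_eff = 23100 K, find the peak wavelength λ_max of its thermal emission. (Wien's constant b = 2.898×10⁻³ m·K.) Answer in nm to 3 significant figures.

125 nm

λ_max = b/T = 2.898×10⁻³ / 23100 = 1.25×10^-7 m = 125.5 nm.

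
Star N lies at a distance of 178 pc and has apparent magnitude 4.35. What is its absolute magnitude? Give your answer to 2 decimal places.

M = m − 5 log₁₀(d/10 pc) = 4.35 − 5 log₁₀(178/10)
  = 4.35 − 5 × 1.250 = 4.35 − 6.25 = -1.90.

-1.90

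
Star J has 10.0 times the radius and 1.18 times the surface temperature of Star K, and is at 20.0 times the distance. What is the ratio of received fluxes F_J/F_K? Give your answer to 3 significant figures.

0.485

L_J/L_K = (R_J/R_K)²(T_J/T_K)⁴ = (10.0)² × (1.18)⁴ = 193.9.
F_J/F_K = (L_J/L_K)/(d_J/d_K)² = 193.9 / (20.0)² = 0.4847.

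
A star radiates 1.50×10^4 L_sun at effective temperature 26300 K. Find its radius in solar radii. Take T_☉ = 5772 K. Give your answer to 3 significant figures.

R/R_☉ = √(L/L_☉) / (T/T_☉)² = √(1.50×10^4) / (4.556)²
       = 122.5 / 20.76 = 5.899.

5.90 solar radii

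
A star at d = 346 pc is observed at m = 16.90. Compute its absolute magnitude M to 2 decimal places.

M = m − 5 log₁₀(d/10 pc) = 16.90 − 5 log₁₀(346/10)
  = 16.90 − 5 × 1.539 = 16.90 − 7.70 = 9.20.

9.20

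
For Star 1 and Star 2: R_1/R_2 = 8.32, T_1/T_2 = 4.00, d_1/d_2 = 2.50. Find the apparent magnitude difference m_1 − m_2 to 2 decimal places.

L_1/L_2 = (8.32)²(4.00)⁴ = 1.772×10^4.
F_1/F_2 = (L_1/L_2)/(d_1/d_2)² = 1.772×10^4/6.250 = 2835.
m_1 − m_2 = −2.5 log₁₀(2835) = -8.63.

-8.63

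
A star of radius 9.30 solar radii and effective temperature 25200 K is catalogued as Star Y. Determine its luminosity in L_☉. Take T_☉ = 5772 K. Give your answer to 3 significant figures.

L/L_☉ = (R/R_☉)² (T/T_☉)⁴ = (9.30)² × (25200/5772)⁴
       = 86.49 × (4.366)⁴ = 86.49 × 363.3 = 3.142×10^4.

3.14×10^4 L_☉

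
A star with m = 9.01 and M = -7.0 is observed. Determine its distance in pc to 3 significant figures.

1.59×10^4 pc

m − M = 5 log₁₀(d/10 pc)
9.01 − (-7.0) = 16.01 = 5 log₁₀(d/10)
d = 10 × 10^(16.01/5) = 10 × 10^3.202 = 1.592×10^4 pc.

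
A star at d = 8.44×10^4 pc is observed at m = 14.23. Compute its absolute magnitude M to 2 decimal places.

M = m − 5 log₁₀(d/10 pc) = 14.23 − 5 log₁₀(8.44×10^4/10)
  = 14.23 − 5 × 3.926 = 14.23 − 19.63 = -5.40.

-5.40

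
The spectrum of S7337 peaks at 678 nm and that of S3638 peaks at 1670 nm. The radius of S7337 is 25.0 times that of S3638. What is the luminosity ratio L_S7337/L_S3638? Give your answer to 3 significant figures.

2.30×10^4

Wien's law gives T ∝ 1/λ_max, so T_S7337/T_S3638 = λ_S3638/λ_S7337 = 1670/678 = 2.463.
Then L ∝ R²T⁴ gives L_S7337/L_S3638 = (25.0)² × (2.463)⁴ = 625.0 × 36.81 = 2.301×10^4.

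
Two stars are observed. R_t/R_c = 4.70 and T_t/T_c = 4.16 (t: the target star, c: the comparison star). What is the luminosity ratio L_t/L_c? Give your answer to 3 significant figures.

From the Stefan–Boltzmann law, L ∝ R²T⁴, so
L_t/L_c = (R_t/R_c)² (T_t/T_c)⁴ = (4.70)² × (4.16)⁴ = 22.09 × 299.5 = 6616.

6.62×10^3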